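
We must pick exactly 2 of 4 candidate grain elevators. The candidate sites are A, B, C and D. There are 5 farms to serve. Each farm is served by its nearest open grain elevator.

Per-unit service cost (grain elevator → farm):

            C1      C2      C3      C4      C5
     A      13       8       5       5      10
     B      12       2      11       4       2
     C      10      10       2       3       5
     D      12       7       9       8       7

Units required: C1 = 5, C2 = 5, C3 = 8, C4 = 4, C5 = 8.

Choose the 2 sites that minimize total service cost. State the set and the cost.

With exactly 2 open, each farm uses its cheapest among the chosen.
{B, C}: C1→C 10·5=50, C2→B 2·5=10, C3→C 2·8=16, C4→C 3·4=12, C5→B 2·8=16. Service cost 104.
{A, B}: service cost 142
{C, D}: service cost 153
Among all 6 size-2 choices, {B, C} is lowest.

Choose B and C; total service cost 104.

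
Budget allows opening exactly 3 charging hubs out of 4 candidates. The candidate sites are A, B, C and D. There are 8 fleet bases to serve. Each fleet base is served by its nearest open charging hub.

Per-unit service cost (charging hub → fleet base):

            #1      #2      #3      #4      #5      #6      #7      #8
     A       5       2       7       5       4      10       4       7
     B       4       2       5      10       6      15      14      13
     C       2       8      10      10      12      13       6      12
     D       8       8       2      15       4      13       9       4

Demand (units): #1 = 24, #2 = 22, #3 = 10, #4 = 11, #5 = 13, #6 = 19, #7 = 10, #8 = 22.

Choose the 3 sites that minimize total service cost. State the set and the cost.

With exactly 3 open, each fleet base uses its cheapest among the chosen.
{A, C, D}: #1→C 2·24=48, #2→A 2·22=44, #3→D 2·10=20, #4→A 5·11=55, #5→A 4·13=52, #6→A 10·19=190, #7→A 4·10=40, #8→D 4·22=88. Service cost 537.
{A, B, D}: service cost 585
{A, B, C}: service cost 633
Among all 4 size-3 choices, {A, C, D} is lowest.

Choose A, C and D; total service cost 537.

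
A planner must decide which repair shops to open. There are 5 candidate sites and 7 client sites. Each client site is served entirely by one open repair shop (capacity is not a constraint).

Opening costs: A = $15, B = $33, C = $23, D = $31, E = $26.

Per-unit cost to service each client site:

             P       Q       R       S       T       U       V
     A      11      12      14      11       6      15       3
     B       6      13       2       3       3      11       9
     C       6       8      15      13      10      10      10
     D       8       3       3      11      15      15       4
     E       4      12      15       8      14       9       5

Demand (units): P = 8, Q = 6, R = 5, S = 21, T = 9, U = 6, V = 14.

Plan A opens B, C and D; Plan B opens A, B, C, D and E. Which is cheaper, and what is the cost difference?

Plan A is cheaper by 5.

Plan A: {B, C, D}: P→B 6·8=48, Q→D 3·6=18, R→B 2·5=10, S→B 3·21=63, T→B 3·9=27, U→C 10·6=60, V→D 4·14=56. Service 282; fixed 87; total 369.
Plan B: {A, B, C, D, E}: P→E 4·8=32, Q→D 3·6=18, R→B 2·5=10, S→B 3·21=63, T→B 3·9=27, U→E 9·6=54, V→A 3·14=42. Service 246; fixed 128; total 374.
Difference: |369 − 374| = 5.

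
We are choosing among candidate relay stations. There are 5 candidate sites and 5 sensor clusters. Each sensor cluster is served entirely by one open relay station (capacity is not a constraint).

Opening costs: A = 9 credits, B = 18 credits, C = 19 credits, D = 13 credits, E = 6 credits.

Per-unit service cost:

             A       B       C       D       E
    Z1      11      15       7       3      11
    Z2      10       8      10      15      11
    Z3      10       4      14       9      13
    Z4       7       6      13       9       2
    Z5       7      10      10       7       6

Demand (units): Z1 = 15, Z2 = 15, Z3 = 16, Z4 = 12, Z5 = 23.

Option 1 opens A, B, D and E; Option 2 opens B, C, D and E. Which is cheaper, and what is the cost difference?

Option 1: {A, B, D, E}: Z1→D 3·15=45, Z2→B 8·15=120, Z3→B 4·16=64, Z4→E 2·12=24, Z5→E 6·23=138. Service 391; fixed 46; total 437.
Option 2: {B, C, D, E}: Z1→D 3·15=45, Z2→B 8·15=120, Z3→B 4·16=64, Z4→E 2·12=24, Z5→E 6·23=138. Service 391; fixed 56; total 447.
Difference: |437 − 447| = 10.

Option 1 is cheaper by 10.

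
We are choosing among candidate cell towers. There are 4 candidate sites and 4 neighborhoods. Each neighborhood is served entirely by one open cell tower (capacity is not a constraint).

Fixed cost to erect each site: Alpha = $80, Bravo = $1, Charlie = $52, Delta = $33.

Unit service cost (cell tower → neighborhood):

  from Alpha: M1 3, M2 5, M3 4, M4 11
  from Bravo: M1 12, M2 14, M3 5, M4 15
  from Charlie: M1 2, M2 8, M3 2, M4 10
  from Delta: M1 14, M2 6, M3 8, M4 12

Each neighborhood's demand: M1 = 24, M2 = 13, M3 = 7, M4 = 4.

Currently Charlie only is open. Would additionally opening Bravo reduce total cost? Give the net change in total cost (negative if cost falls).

Current service cost with {Charlie}: 206.
Adding Bravo: each neighborhood re-picks its cheapest; new service cost 206, saving 0.
Extra fixed cost: 1. Net change = 1 − 0 = 1.
(Totals: 258 → 259.)

No — net change +1 (cost rises by 1).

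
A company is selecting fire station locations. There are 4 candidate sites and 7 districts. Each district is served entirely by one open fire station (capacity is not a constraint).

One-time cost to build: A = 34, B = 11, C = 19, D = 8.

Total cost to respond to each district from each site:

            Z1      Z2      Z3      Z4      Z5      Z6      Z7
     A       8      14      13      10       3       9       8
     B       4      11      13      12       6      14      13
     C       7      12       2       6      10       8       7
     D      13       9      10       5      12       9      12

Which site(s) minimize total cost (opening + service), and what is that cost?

Open C only; minimum total cost 71.

For any fixed open set, each district goes to its cheapest open site; total = fixed + service.
{C}: Z1→C 7, Z2→C 12, Z3→C 2, Z4→C 6, Z5→C 10, Z6→C 8, Z7→C 7. Service 52; fixed 19; total 71.
{B, C}: Z1→B 4, Z2→B 11, Z3→C 2, Z4→C 6, Z5→B 6, Z6→C 8, Z7→C 7. Service 44; fixed 30; total 74.
{B, D}: Z1→B 4, Z2→D 9, Z3→D 10, Z4→D 5, Z5→B 6, Z6→D 9, Z7→D 12. Service 55; fixed 19; total 74.
{A, B, C, D}: service 38 + fixed 72 = 110
No other subset beats 71.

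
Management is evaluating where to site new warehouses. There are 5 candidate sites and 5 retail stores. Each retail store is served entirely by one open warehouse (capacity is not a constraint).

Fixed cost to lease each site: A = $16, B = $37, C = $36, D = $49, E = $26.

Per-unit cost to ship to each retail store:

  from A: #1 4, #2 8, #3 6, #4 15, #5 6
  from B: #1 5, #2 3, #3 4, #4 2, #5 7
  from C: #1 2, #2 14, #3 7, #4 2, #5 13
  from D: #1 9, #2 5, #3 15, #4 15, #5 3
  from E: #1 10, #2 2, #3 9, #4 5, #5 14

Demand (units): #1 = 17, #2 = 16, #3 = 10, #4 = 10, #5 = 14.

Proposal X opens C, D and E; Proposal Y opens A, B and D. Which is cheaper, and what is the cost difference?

Proposal X is cheaper by 11.

Proposal X: {C, D, E}: #1→C 2·17=34, #2→E 2·16=32, #3→C 7·10=70, #4→C 2·10=20, #5→D 3·14=42. Service 198; fixed 111; total 309.
Proposal Y: {A, B, D}: #1→A 4·17=68, #2→B 3·16=48, #3→B 4·10=40, #4→B 2·10=20, #5→D 3·14=42. Service 218; fixed 102; total 320.
Difference: |309 − 320| = 11.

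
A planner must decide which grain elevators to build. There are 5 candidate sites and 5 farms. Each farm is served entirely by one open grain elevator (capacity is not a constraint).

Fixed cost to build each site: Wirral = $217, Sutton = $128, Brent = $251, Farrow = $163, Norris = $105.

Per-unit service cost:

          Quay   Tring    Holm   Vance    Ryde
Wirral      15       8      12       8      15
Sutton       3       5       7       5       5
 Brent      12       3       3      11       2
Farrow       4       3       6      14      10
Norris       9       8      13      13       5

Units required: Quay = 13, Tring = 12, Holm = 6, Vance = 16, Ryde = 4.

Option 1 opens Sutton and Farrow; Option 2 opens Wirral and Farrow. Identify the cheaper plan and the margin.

Option 1: {Sutton, Farrow}: Quay→Sutton 3·13=39, Tring→Farrow 3·12=36, Holm→Farrow 6·6=36, Vance→Sutton 5·16=80, Ryde→Sutton 5·4=20. Service 211; fixed 291; total 502.
Option 2: {Wirral, Farrow}: Quay→Farrow 4·13=52, Tring→Farrow 3·12=36, Holm→Farrow 6·6=36, Vance→Wirral 8·16=128, Ryde→Farrow 10·4=40. Service 292; fixed 380; total 672.
Difference: |502 − 672| = 170.

Option 1 is cheaper by 170.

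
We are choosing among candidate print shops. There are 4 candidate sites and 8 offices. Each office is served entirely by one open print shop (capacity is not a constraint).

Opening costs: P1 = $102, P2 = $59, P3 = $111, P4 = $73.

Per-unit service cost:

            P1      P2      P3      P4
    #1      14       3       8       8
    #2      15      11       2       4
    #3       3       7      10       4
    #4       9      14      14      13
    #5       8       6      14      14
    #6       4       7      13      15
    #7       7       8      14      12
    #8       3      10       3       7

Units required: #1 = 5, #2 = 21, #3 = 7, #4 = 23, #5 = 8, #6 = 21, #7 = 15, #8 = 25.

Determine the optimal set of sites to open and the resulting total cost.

Open P1 and P3; minimum total cost 851.

For any fixed open set, each office goes to its cheapest open site; total = fixed + service.
{P1, P3}: #1→P3 8·5=40, #2→P3 2·21=42, #3→P1 3·7=21, #4→P1 9·23=207, #5→P1 8·8=64, #6→P1 4·21=84, #7→P1 7·15=105, #8→P1 3·25=75. Service 638; fixed 213; total 851.
{P1, P4}: #1→P4 8·5=40, #2→P4 4·21=84, #3→P1 3·7=21, #4→P1 9·23=207, #5→P1 8·8=64, #6→P1 4·21=84, #7→P1 7·15=105, #8→P1 3·25=75. Service 680; fixed 175; total 855.
{P1, P2, P3}: service 597 + fixed 272 = 869
{P1, P2, P3, P4}: #1→P2 3·5=15, #2→P3 2·21=42, #3→P1 3·7=21, #4→P1 9·23=207, #5→P2 6·8=48, #6→P1 4·21=84, #7→P1 7·15=105, #8→P1 3·25=75. Service 597; fixed 345; total 942.
No other subset beats 851.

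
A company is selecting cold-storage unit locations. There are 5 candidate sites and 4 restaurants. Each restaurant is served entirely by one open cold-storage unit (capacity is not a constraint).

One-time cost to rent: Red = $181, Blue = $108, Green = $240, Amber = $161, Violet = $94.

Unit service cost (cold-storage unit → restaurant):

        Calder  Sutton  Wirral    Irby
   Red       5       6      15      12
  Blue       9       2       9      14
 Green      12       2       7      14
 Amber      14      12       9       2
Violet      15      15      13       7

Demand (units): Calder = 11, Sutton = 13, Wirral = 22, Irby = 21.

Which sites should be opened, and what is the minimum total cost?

For any fixed open set, each restaurant goes to its cheapest open site; total = fixed + service.
{Blue, Amber}: Calder→Blue 9·11=99, Sutton→Blue 2·13=26, Wirral→Blue 9·22=198, Irby→Amber 2·21=42. Service 365; fixed 269; total 634.
{Blue, Violet}: service 470 + fixed 202 = 672
{Amber}: Calder→Amber 14·11=154, Sutton→Amber 12·13=156, Wirral→Amber 9·22=198, Irby→Amber 2·21=42. Service 550; fixed 161; total 711.
{Red, Blue, Green, Amber, Violet}: Calder→Red 5·11=55, Sutton→Blue 2·13=26, Wirral→Green 7·22=154, Irby→Amber 2·21=42. Service 277; fixed 784; total 1061.
No other subset beats 634.

Open Blue and Amber; minimum total cost 634.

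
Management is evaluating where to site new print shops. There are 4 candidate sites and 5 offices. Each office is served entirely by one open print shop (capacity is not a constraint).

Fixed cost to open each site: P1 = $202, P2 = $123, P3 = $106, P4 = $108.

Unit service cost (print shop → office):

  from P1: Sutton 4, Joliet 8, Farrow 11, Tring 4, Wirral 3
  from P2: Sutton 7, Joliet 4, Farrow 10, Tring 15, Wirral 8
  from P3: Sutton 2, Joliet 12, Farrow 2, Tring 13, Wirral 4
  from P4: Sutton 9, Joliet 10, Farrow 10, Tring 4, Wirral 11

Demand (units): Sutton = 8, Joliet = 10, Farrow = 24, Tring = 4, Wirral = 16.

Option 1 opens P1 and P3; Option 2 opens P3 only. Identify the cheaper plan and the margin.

Option 1: {P1, P3}: Sutton→P3 2·8=16, Joliet→P1 8·10=80, Farrow→P3 2·24=48, Tring→P1 4·4=16, Wirral→P1 3·16=48. Service 208; fixed 308; total 516.
Option 2: {P3}: Sutton→P3 2·8=16, Joliet→P3 12·10=120, Farrow→P3 2·24=48, Tring→P3 13·4=52, Wirral→P3 4·16=64. Service 300; fixed 106; total 406.
Difference: |516 − 406| = 110.

Option 2 is cheaper by 110.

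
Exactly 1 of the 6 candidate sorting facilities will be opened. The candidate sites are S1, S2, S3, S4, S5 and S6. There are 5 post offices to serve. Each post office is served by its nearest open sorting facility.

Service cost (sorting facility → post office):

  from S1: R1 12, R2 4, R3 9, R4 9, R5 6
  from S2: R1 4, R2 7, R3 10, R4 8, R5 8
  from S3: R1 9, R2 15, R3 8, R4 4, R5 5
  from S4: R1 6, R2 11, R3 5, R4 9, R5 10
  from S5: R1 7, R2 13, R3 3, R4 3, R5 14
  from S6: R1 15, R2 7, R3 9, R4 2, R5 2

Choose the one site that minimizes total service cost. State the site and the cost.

With exactly 1 open, each post office uses its cheapest among the chosen.
{S6}: R1→S6 15, R2→S6 7, R3→S6 9, R4→S6 2, R5→S6 2. Service cost 35.
{S2}: service cost 37
{S1}: service cost 40
Among all 6 size-1 choices, {S6} is lowest.

Choose S6 only; total service cost 35.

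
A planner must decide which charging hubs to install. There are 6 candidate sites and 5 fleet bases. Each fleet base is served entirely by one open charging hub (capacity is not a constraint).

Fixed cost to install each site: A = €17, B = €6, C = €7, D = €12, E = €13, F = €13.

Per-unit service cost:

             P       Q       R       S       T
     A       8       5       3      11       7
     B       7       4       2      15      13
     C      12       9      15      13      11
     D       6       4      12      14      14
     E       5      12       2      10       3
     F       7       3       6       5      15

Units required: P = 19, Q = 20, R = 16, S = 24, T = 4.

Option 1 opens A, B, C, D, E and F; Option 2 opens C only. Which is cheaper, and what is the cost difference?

Option 1 is cheaper by 624.

Option 1: {A, B, C, D, E, F}: P→E 5·19=95, Q→F 3·20=60, R→B 2·16=32, S→F 5·24=120, T→E 3·4=12. Service 319; fixed 68; total 387.
Option 2: {C}: P→C 12·19=228, Q→C 9·20=180, R→C 15·16=240, S→C 13·24=312, T→C 11·4=44. Service 1004; fixed 7; total 1011.
Difference: |387 − 1011| = 624.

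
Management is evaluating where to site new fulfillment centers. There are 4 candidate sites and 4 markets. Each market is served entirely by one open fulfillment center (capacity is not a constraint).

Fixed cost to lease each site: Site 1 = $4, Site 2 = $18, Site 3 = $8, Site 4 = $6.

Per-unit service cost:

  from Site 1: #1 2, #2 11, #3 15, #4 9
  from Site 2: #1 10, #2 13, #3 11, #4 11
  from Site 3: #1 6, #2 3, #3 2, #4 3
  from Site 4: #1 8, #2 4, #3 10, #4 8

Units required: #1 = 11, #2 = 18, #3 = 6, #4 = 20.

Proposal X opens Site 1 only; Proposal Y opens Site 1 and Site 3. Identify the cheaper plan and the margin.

Proposal X: {Site 1}: #1→Site 1 2·11=22, #2→Site 1 11·18=198, #3→Site 1 15·6=90, #4→Site 1 9·20=180. Service 490; fixed 4; total 494.
Proposal Y: {Site 1, Site 3}: #1→Site 1 2·11=22, #2→Site 3 3·18=54, #3→Site 3 2·6=12, #4→Site 3 3·20=60. Service 148; fixed 12; total 160.
Difference: |494 − 160| = 334.

Proposal Y is cheaper by 334.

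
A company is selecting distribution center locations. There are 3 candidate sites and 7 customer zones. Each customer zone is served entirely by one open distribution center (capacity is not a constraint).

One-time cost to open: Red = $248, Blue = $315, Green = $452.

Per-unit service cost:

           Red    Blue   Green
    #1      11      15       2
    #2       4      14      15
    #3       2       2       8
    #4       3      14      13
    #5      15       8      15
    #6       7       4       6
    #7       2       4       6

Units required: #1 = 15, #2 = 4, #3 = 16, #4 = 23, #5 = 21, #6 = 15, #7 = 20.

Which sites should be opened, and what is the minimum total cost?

For any fixed open set, each customer zone goes to its cheapest open site; total = fixed + service.
{Red}: #1→Red 11·15=165, #2→Red 4·4=16, #3→Red 2·16=32, #4→Red 3·23=69, #5→Red 15·21=315, #6→Red 7·15=105, #7→Red 2·20=40. Service 742; fixed 248; total 990.
{Red, Blue}: service 550 + fixed 563 = 1113
{Blue}: #1→Blue 15·15=225, #2→Blue 14·4=56, #3→Blue 2·16=32, #4→Blue 14·23=322, #5→Blue 8·21=168, #6→Blue 4·15=60, #7→Blue 4·20=80. Service 943; fixed 315; total 1258.
{Red, Blue, Green}: #1→Green 2·15=30, #2→Red 4·4=16, #3→Red 2·16=32, #4→Red 3·23=69, #5→Blue 8·21=168, #6→Blue 4·15=60, #7→Red 2·20=40. Service 415; fixed 1015; total 1430.
No other subset beats 990.

Open Red only; minimum total cost 990.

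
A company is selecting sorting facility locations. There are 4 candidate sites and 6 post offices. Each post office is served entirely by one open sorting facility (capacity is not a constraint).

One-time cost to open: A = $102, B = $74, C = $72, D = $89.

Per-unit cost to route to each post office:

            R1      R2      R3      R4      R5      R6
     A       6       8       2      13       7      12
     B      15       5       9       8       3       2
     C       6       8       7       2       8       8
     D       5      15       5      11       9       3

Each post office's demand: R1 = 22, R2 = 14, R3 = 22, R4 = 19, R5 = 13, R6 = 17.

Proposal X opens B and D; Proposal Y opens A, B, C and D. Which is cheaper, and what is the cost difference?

Proposal Y is cheaper by 6.

Proposal X: {B, D}: R1→D 5·22=110, R2→B 5·14=70, R3→D 5·22=110, R4→B 8·19=152, R5→B 3·13=39, R6→B 2·17=34. Service 515; fixed 163; total 678.
Proposal Y: {A, B, C, D}: R1→D 5·22=110, R2→B 5·14=70, R3→A 2·22=44, R4→C 2·19=38, R5→B 3·13=39, R6→B 2·17=34. Service 335; fixed 337; total 672.
Difference: |678 − 672| = 6.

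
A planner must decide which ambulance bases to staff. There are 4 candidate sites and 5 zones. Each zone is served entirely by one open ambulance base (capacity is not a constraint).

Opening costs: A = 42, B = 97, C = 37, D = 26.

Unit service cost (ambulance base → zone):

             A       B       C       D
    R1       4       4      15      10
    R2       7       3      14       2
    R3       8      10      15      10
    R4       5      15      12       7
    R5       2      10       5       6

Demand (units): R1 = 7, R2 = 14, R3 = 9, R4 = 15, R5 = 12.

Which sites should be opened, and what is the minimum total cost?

For any fixed open set, each zone goes to its cheapest open site; total = fixed + service.
{A, D}: R1→A 4·7=28, R2→D 2·14=28, R3→A 8·9=72, R4→A 5·15=75, R5→A 2·12=24. Service 227; fixed 68; total 295.
{A, C, D}: service 227 + fixed 105 = 332
{A}: service 297 + fixed 42 = 339
{A, B, C, D}: service 227 + fixed 202 = 429
No other subset beats 295.

Open A and D; minimum total cost 295.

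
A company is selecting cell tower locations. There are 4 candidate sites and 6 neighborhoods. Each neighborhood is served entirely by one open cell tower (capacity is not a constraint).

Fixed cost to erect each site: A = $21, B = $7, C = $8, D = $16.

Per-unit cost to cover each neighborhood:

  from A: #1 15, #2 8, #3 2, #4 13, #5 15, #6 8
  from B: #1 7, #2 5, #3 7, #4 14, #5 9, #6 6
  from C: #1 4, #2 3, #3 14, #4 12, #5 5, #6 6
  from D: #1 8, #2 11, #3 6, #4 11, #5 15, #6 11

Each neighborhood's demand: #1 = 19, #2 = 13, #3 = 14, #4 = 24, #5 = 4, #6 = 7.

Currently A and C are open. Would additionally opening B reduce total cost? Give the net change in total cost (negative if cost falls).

Current service cost with {A, C}: 493.
Adding B: each neighborhood re-picks its cheapest; new service cost 493, saving 0.
Extra fixed cost: 7. Net change = 7 − 0 = 7.
(Totals: 522 → 529.)

No — net change +7 (cost rises by 7).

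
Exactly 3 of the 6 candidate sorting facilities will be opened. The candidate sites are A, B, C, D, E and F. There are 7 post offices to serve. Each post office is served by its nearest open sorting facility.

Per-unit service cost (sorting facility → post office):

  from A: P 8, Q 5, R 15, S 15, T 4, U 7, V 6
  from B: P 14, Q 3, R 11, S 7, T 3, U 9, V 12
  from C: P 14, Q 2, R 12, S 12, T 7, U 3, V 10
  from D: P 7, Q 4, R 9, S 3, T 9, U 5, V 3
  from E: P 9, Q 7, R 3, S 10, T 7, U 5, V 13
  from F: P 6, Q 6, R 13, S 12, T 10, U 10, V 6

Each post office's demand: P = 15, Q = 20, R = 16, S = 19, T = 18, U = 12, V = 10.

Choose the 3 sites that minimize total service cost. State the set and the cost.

With exactly 3 open, each post office uses its cheapest among the chosen.
{B, D, E}: P→D 7·15=105, Q→B 3·20=60, R→E 3·16=48, S→D 3·19=57, T→B 3·18=54, U→D 5·12=60, V→D 3·10=30. Service cost 414.
{C, D, E}: service cost 442
{A, D, E}: service cost 452
Among all 20 size-3 choices, {B, D, E} is lowest.

Choose B, D and E; total service cost 414.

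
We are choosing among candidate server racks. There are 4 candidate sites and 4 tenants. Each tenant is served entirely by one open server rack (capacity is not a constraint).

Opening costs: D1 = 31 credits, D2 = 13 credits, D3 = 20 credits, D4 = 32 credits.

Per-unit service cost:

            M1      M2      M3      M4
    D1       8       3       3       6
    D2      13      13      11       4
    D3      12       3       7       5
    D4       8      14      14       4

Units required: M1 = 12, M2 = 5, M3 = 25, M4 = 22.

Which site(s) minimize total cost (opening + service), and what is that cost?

Open D1 and D2; minimum total cost 318.

For any fixed open set, each tenant goes to its cheapest open site; total = fixed + service.
{D1, D2}: M1→D1 8·12=96, M2→D1 3·5=15, M3→D1 3·25=75, M4→D2 4·22=88. Service 274; fixed 44; total 318.
{D1, D4}: M1→D1 8·12=96, M2→D1 3·5=15, M3→D1 3·25=75, M4→D4 4·22=88. Service 274; fixed 63; total 337.
{D1, D2, D3}: service 274 + fixed 64 = 338
{D1, D2, D3, D4}: service 274 + fixed 96 = 370
No other subset beats 318.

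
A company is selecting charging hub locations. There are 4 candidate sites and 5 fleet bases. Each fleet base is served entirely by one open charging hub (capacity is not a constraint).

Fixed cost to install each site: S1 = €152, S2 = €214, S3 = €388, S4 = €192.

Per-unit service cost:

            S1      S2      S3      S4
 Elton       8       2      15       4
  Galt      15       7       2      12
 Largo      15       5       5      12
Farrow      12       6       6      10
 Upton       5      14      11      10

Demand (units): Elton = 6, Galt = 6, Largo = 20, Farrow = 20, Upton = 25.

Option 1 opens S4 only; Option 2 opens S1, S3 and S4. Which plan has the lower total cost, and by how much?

Option 1: {S4}: Elton→S4 4·6=24, Galt→S4 12·6=72, Largo→S4 12·20=240, Farrow→S4 10·20=200, Upton→S4 10·25=250. Service 786; fixed 192; total 978.
Option 2: {S1, S3, S4}: Elton→S4 4·6=24, Galt→S3 2·6=12, Largo→S3 5·20=100, Farrow→S3 6·20=120, Upton→S1 5·25=125. Service 381; fixed 732; total 1113.
Difference: |978 − 1113| = 135.

Option 1 is cheaper by 135.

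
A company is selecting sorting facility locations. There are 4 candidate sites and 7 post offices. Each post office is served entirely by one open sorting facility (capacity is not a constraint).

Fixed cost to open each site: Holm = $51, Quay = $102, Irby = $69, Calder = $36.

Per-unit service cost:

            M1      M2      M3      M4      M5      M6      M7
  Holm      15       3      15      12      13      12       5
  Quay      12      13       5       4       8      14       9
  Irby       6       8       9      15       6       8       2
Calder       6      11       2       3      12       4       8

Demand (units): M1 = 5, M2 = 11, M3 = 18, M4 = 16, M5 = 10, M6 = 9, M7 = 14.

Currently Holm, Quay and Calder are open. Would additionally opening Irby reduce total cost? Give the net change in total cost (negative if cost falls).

No — net change +7 (cost rises by 7).

Current service cost with {Holm, Quay, Calder}: 333.
Adding Irby: each post office re-picks its cheapest; new service cost 271, saving 62.
Extra fixed cost: 69. Net change = 69 − 62 = 7.
(Totals: 522 → 529.)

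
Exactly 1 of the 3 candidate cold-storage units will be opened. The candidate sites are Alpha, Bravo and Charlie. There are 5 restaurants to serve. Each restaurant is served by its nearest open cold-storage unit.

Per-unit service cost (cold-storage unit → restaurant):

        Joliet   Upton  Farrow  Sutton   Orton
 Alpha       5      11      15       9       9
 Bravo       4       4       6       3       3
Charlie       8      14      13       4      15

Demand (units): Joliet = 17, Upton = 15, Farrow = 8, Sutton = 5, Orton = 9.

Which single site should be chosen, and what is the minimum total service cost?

With exactly 1 open, each restaurant uses its cheapest among the chosen.
{Bravo}: Joliet→Bravo 4·17=68, Upton→Bravo 4·15=60, Farrow→Bravo 6·8=48, Sutton→Bravo 3·5=15, Orton→Bravo 3·9=27. Service cost 218.
{Alpha}: service cost 496
{Charlie}: service cost 605
Among all 3 size-1 choices, {Bravo} is lowest.

Choose Bravo only; total service cost 218.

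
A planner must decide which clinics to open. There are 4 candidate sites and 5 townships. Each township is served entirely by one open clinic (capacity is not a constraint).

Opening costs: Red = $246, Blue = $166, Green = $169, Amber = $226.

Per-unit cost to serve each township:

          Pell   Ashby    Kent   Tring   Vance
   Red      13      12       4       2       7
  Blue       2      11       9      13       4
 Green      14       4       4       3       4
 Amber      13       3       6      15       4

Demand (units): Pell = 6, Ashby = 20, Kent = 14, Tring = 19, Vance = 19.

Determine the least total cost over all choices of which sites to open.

For any fixed open set, each township goes to its cheapest open site; total = fixed + service.
{Green}: Pell→Green 14·6=84, Ashby→Green 4·20=80, Kent→Green 4·14=56, Tring→Green 3·19=57, Vance→Green 4·19=76. Service 353; fixed 169; total 522.
{Blue, Green}: service 281 + fixed 335 = 616
{Green, Amber}: service 327 + fixed 395 = 722
{Red, Blue, Green, Amber}: service 242 + fixed 807 = 1049
(All 15 nonempty subsets were checked; Green only is lowest.)

Minimum total cost: 522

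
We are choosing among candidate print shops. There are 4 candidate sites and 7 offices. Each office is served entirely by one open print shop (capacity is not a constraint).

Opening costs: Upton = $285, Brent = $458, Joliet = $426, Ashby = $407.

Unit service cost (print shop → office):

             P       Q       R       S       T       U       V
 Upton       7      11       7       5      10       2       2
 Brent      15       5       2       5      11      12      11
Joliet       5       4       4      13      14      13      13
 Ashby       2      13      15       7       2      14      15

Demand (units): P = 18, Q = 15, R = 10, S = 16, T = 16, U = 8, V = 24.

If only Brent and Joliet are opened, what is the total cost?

Total cost: 1670

Each office is assigned to its cheapest site among the open ones.
{Brent, Joliet}: P→Joliet 5·18=90, Q→Joliet 4·15=60, R→Brent 2·10=20, S→Brent 5·16=80, T→Brent 11·16=176, U→Brent 12·8=96, V→Brent 11·24=264. Service 786; fixed 884; total 1670.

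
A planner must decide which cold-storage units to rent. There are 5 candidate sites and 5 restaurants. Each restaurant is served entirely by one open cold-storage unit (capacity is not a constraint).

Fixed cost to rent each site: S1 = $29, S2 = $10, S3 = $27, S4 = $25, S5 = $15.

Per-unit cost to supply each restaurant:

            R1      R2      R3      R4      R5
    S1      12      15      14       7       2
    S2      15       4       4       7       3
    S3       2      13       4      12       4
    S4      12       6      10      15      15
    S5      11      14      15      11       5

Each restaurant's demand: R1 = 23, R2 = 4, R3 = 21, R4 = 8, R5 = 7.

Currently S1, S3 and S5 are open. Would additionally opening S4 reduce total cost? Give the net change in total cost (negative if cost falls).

Yes — net change −3 (cost falls by 3).

Current service cost with {S1, S3, S5}: 252.
Adding S4: each restaurant re-picks its cheapest; new service cost 224, saving 28.
Extra fixed cost: 25. Net change = 25 − 28 = -3.
(Totals: 323 → 320.)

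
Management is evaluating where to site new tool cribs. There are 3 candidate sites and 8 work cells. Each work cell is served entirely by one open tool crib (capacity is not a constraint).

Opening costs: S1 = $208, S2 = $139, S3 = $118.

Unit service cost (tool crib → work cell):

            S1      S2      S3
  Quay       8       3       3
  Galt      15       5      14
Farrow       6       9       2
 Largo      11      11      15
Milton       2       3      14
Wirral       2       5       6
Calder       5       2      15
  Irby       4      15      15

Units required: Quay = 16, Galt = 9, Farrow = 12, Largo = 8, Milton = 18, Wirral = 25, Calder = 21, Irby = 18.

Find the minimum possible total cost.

For any fixed open set, each work cell goes to its cheapest open site; total = fixed + service.
{S1, S2}: Quay→S2 3·16=48, Galt→S2 5·9=45, Farrow→S1 6·12=72, Largo→S1 11·8=88, Milton→S1 2·18=36, Wirral→S1 2·25=50, Calder→S2 2·21=42, Irby→S1 4·18=72. Service 453; fixed 347; total 800.
{S1, S2, S3}: service 405 + fixed 465 = 870
{S1, S3}: Quay→S3 3·16=48, Galt→S3 14·9=126, Farrow→S3 2·12=24, Largo→S1 11·8=88, Milton→S1 2·18=36, Wirral→S1 2·25=50, Calder→S1 5·21=105, Irby→S1 4·18=72. Service 549; fixed 326; total 875.
{S3}: service 1305 + fixed 118 = 1423
No other subset beats 800.

Minimum total cost: 800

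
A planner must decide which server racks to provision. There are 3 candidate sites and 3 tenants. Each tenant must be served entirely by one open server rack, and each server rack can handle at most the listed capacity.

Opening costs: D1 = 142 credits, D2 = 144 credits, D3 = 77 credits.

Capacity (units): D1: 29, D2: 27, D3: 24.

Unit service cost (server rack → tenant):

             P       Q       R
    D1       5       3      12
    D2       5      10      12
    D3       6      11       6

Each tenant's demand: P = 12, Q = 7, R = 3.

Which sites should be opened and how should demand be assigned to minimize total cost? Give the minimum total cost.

Minimum total cost: 244

Open {D3}: P→D3 6·12=72, Q→D3 11·7=77, R→D3 6·3=18.
Loads: D3 carries 22/24. Service 167; fixed 77; total 244.
Next best feasible plan costs 259.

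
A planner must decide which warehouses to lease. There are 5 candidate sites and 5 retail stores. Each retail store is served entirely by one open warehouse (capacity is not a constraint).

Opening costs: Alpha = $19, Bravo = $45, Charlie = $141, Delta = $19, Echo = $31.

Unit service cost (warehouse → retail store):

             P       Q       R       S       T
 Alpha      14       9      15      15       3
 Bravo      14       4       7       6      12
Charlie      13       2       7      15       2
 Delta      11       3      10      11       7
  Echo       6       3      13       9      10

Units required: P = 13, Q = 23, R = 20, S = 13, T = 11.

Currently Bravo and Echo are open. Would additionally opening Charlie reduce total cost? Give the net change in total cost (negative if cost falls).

Current service cost with {Bravo, Echo}: 475.
Adding Charlie: each retail store re-picks its cheapest; new service cost 364, saving 111.
Extra fixed cost: 141. Net change = 141 − 111 = 30.
(Totals: 551 → 581.)

No — net change +30 (cost rises by 30).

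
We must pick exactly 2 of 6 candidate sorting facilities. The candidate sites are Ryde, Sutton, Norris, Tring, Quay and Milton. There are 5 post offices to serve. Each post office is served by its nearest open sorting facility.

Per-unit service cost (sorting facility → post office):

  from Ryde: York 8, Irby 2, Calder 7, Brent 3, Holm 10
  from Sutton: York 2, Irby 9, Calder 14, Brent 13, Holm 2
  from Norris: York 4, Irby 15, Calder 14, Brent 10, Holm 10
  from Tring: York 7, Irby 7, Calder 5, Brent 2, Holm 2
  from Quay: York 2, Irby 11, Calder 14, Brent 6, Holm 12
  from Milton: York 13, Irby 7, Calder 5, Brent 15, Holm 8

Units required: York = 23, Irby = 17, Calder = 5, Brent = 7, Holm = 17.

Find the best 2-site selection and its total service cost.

With exactly 2 open, each post office uses its cheapest among the chosen.
{Ryde, Sutton}: York→Sutton 2·23=46, Irby→Ryde 2·17=34, Calder→Ryde 7·5=35, Brent→Ryde 3·7=21, Holm→Sutton 2·17=34. Service cost 170.
{Sutton, Tring}: service cost 238
{Tring, Quay}: service cost 238
Among all 15 size-2 choices, {Ryde, Sutton} is lowest.

Choose Ryde and Sutton; total service cost 170.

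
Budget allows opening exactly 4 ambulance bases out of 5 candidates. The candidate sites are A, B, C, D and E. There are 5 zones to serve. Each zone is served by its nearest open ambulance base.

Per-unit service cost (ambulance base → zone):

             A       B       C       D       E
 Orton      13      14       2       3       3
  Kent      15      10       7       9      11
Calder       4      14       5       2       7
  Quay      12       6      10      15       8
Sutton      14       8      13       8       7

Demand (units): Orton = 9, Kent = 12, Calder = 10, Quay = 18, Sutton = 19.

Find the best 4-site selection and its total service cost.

With exactly 4 open, each zone uses its cheapest among the chosen.
{B, C, D, E}: Orton→C 2·9=18, Kent→C 7·12=84, Calder→D 2·10=20, Quay→B 6·18=108, Sutton→E 7·19=133. Service cost 363.
{A, B, C, D}: service cost 382
{A, B, C, E}: service cost 383
Among all 5 size-4 choices, {B, C, D, E} is lowest.

Choose B, C, D and E; total service cost 363.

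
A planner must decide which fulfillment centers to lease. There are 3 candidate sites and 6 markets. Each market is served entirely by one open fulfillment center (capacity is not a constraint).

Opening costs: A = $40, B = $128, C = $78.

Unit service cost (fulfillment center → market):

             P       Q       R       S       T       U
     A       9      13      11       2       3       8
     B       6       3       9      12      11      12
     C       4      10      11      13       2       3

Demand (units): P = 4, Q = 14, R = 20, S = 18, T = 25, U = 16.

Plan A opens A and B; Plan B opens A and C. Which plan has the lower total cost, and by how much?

Plan B is cheaper by 25.

Plan A: {A, B}: P→B 6·4=24, Q→B 3·14=42, R→B 9·20=180, S→A 2·18=36, T→A 3·25=75, U→A 8·16=128. Service 485; fixed 168; total 653.
Plan B: {A, C}: P→C 4·4=16, Q→C 10·14=140, R→A 11·20=220, S→A 2·18=36, T→C 2·25=50, U→C 3·16=48. Service 510; fixed 118; total 628.
Difference: |653 − 628| = 25.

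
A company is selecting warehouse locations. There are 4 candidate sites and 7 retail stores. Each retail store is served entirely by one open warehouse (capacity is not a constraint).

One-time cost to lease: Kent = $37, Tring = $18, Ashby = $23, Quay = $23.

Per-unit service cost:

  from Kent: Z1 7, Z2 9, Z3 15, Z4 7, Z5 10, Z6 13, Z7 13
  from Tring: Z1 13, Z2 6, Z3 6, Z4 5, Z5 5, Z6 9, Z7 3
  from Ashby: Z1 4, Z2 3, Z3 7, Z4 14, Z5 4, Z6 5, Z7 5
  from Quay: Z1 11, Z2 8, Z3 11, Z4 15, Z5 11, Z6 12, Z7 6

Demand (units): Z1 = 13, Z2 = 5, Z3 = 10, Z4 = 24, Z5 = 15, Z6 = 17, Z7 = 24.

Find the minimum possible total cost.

Minimum total cost: 505

For any fixed open set, each retail store goes to its cheapest open site; total = fixed + service.
{Tring, Ashby}: Z1→Ashby 4·13=52, Z2→Ashby 3·5=15, Z3→Tring 6·10=60, Z4→Tring 5·24=120, Z5→Ashby 4·15=60, Z6→Ashby 5·17=85, Z7→Tring 3·24=72. Service 464; fixed 41; total 505.
{Tring, Ashby, Quay}: service 464 + fixed 64 = 528
{Kent, Tring, Ashby}: Z1→Ashby 4·13=52, Z2→Ashby 3·5=15, Z3→Tring 6·10=60, Z4→Tring 5·24=120, Z5→Ashby 4·15=60, Z6→Ashby 5·17=85, Z7→Tring 3·24=72. Service 464; fixed 78; total 542.
{Kent, Tring, Ashby, Quay}: Z1→Ashby 4·13=52, Z2→Ashby 3·5=15, Z3→Tring 6·10=60, Z4→Tring 5·24=120, Z5→Ashby 4·15=60, Z6→Ashby 5·17=85, Z7→Tring 3·24=72. Service 464; fixed 101; total 565.
No other subset beats 505.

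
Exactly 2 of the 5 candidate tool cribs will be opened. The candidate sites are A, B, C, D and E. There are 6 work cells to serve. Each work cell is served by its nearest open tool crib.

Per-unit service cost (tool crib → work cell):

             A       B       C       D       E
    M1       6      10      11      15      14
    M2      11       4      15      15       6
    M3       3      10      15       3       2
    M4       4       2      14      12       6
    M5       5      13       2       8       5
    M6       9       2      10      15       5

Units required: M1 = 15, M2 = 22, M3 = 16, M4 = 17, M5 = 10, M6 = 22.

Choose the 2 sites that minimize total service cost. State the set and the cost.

With exactly 2 open, each work cell uses its cheapest among the chosen.
{A, B}: M1→A 6·15=90, M2→B 4·22=88, M3→A 3·16=48, M4→B 2·17=34, M5→A 5·10=50, M6→B 2·22=44. Service cost 354.
{B, E}: service cost 398
{B, D}: service cost 444
Among all 10 size-2 choices, {A, B} is lowest.

Choose A and B; total service cost 354.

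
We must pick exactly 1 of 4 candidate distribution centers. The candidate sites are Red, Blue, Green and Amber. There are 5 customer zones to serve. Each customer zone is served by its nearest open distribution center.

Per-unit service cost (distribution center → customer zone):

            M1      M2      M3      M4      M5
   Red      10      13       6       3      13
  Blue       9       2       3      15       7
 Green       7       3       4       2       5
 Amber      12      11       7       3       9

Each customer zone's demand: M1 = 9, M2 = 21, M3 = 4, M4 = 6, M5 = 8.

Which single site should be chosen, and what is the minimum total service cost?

With exactly 1 open, each customer zone uses its cheapest among the chosen.
{Green}: M1→Green 7·9=63, M2→Green 3·21=63, M3→Green 4·4=16, M4→Green 2·6=12, M5→Green 5·8=40. Service cost 194.
{Blue}: service cost 281
{Amber}: service cost 457
Among all 4 size-1 choices, {Green} is lowest.

Choose Green only; total service cost 194.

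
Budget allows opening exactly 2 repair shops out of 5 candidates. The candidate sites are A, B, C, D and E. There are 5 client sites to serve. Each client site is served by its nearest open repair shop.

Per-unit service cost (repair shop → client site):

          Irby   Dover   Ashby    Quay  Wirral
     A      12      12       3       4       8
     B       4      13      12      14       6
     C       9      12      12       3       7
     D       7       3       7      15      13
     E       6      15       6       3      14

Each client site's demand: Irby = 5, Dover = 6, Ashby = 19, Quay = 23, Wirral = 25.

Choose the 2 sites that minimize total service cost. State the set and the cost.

With exactly 2 open, each client site uses its cheapest among the chosen.
{A, B}: Irby→B 4·5=20, Dover→A 12·6=72, Ashby→A 3·19=57, Quay→A 4·23=92, Wirral→B 6·25=150. Service cost 391.
{A, D}: service cost 402
{A, C}: service cost 418
Among all 10 size-2 choices, {A, B} is lowest.

Choose A and B; total service cost 391.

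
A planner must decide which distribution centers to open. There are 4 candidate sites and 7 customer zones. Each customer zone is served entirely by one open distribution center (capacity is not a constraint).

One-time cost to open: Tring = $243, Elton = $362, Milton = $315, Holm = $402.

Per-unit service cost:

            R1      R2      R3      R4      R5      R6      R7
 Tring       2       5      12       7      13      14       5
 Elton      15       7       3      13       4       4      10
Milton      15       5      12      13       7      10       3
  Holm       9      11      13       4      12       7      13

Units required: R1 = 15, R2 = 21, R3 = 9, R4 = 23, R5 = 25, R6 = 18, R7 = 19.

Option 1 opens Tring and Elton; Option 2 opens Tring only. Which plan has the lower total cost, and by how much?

Option 1 is cheaper by 124.

Option 1: {Tring, Elton}: R1→Tring 2·15=30, R2→Tring 5·21=105, R3→Elton 3·9=27, R4→Tring 7·23=161, R5→Elton 4·25=100, R6→Elton 4·18=72, R7→Tring 5·19=95. Service 590; fixed 605; total 1195.
Option 2: {Tring}: R1→Tring 2·15=30, R2→Tring 5·21=105, R3→Tring 12·9=108, R4→Tring 7·23=161, R5→Tring 13·25=325, R6→Tring 14·18=252, R7→Tring 5·19=95. Service 1076; fixed 243; total 1319.
Difference: |1195 − 1319| = 124.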